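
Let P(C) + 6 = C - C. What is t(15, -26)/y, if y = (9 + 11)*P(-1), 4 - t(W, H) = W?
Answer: 11/120 ≈ 0.091667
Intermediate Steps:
P(C) = -6 (P(C) = -6 + (C - C) = -6 + 0 = -6)
t(W, H) = 4 - W
y = -120 (y = (9 + 11)*(-6) = 20*(-6) = -120)
t(15, -26)/y = (4 - 1*15)/(-120) = (4 - 15)*(-1/120) = -11*(-1/120) = 11/120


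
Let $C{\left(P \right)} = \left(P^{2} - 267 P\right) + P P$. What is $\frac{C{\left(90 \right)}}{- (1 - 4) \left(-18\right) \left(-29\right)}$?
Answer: $-5$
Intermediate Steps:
$C{\left(P \right)} = - 267 P + 2 P^{2}$ ($C{\left(P \right)} = \left(P^{2} - 267 P\right) + P^{2} = - 267 P + 2 P^{2}$)
$\frac{C{\left(90 \right)}}{- (1 - 4) \left(-18\right) \left(-29\right)} = \frac{90 \left(-267 + 2 \cdot 90\right)}{- (1 - 4) \left(-18\right) \left(-29\right)} = \frac{90 \left(-267 + 180\right)}{\left(-1\right) \left(-3\right) \left(-18\right) \left(-29\right)} = \frac{90 \left(-87\right)}{3 \left(-18\right) \left(-29\right)} = - \frac{7830}{\left(-54\right) \left(-29\right)} = - \frac{7830}{1566} = \left(-7830\right) \frac{1}{1566} = -5$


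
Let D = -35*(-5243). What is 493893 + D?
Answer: 677398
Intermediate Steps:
D = 183505
493893 + D = 493893 + 183505 = 677398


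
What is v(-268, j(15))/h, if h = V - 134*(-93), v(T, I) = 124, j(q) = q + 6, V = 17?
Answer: 124/12479 ≈ 0.0099367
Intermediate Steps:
j(q) = 6 + q
h = 12479 (h = 17 - 134*(-93) = 17 + 12462 = 12479)
v(-268, j(15))/h = 124/12479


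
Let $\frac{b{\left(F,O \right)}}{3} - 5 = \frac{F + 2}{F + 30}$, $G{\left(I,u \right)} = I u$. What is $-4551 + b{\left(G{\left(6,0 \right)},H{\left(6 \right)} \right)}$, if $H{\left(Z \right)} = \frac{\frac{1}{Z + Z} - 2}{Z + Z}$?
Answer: $- \frac{22679}{5} \approx -4535.8$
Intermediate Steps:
$H{\left(Z \right)} = \frac{-2 + \frac{1}{2 Z}}{2 Z}$ ($H{\left(Z \right)} = \frac{\frac{1}{2 Z} - 2}{2 Z} = \left(\frac{1}{2 Z} - 2\right) \frac{1}{2 Z} = \left(-2 + \frac{1}{2 Z}\right) \frac{1}{2 Z} = \frac{-2 + \frac{1}{2 Z}}{2 Z}$)
$b{\left(F,O \right)} = 15 + \frac{3 \left(2 + F\right)}{30 + F}$ ($b{\left(F,O \right)} = 15 + 3 \frac{F + 2}{F + 30} = 15 + 3 \frac{2 + F}{30 + F} = 15 + \frac{3 \left(2 + F\right)}{30 + F}$)
$-4551 + b{\left(G{\left(6,0 \right)},H{\left(6 \right)} \right)} = -4551 + \frac{6 \left(76 + 3 \cdot 6 \cdot 0\right)}{30 + 6 \cdot 0} = -4551 + \frac{6 \left(76 + 3 \cdot 0\right)}{30 + 0} = -4551 + \frac{6 \left(76 + 0\right)}{30} = -4551 + 6 \cdot \frac{1}{30} \cdot 76 = -4551 + \frac{76}{5} = - \frac{22679}{5}$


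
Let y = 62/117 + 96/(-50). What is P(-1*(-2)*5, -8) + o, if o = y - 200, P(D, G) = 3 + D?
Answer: -551041/2925 ≈ -188.39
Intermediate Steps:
y = -4066/2925 (y = 62*(1/117) + 96*(-1/50) = 62/117 - 48/25 = -4066/2925 ≈ -1.3901)
o = -589066/2925 (o = -4066/2925 - 200 = -589066/2925 ≈ -201.39)
P(-1*(-2)*5, -8) + o = (3 - 1*(-2)*5) - 589066/2925 = (3 + 2*5) - 589066/2925 = (3 + 10) - 589066/2925 = 13 - 589066/2925 = -551041/2925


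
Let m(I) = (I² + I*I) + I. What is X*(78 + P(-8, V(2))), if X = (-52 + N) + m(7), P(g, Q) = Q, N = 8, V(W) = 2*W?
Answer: 5002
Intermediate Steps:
m(I) = I + 2*I² (m(I) = (I² + I²) + I = 2*I² + I = I + 2*I²)
X = 61 (X = (-52 + 8) + 7*(1 + 2*7) = -44 + 7*(1 + 14) = -44 + 7*15 = -44 + 105 = 61)
X*(78 + P(-8, V(2))) = 61*(78 + 2*2) = 61*(78 + 4) = 61*82 = 5002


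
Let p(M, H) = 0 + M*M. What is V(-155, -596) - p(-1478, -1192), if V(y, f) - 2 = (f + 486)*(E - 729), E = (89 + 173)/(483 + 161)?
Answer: -338798217/161 ≈ -2.1043e+6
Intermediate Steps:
p(M, H) = M² (p(M, H) = 0 + M² = M²)
E = 131/322 (E = 262/644 = 262*(1/644) = 131/322 ≈ 0.40683)
V(y, f) = -57009179/161 - 234607*f/322 (V(y, f) = 2 + (f + 486)*(131/322 - 729) = 2 + (486 + f)*(-234607/322) = 2 + (-57009501/161 - 234607*f/322) = -57009179/161 - 234607*f/322)
V(-155, -596) - p(-1478, -1192) = (-57009179/161 - 234607/322*(-596)) - 1*(-1478)² = (-57009179/161 + 69912886/161) - 1*2184484 = 12903707/161 - 2184484 = -338798217/161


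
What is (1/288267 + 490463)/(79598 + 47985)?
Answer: 141384297622/36777968661 ≈ 3.8443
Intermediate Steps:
(1/288267 + 490463)/(79598 + 47985) = (1/288267 + 490463)/127583 = (141384297622/288267)*(1/127583) = 141384297622/36777968661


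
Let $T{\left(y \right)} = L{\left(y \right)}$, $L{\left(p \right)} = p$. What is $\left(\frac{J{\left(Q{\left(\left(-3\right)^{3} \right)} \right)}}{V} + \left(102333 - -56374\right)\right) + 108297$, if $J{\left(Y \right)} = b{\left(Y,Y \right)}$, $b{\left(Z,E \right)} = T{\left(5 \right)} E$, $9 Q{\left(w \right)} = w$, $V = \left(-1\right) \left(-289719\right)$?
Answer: $\frac{25785377287}{96573} \approx 2.67 \cdot 10^{5}$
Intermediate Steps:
$V = 289719$
$T{\left(y \right)} = y$
$Q{\left(w \right)} = \frac{w}{9}$
$b{\left(Z,E \right)} = 5 E$
$J{\left(Y \right)} = 5 Y$
$\left(\frac{J{\left(Q{\left(\left(-3\right)^{3} \right)} \right)}}{V} + \left(102333 - -56374\right)\right) + 108297 = \left(\frac{5 \frac{\left(-3\right)^{3}}{9}}{289719} + \left(102333 - -56374\right)\right) + 108297 = \left(5 \cdot \frac{1}{9} \left(-27\right) \frac{1}{289719} + \left(102333 + 56374\right)\right) + 108297 = \left(5 \left(-3\right) \frac{1}{289719} + 158707\right) + 108297 = \left(\left(-15\right) \frac{1}{289719} + 158707\right) + 108297 = \left(- \frac{5}{96573} + 158707\right) + 108297 = \frac{15326811106}{96573} + 108297 = \frac{25785377287}{96573}$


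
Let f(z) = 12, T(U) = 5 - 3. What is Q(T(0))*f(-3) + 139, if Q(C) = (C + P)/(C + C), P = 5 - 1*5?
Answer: 145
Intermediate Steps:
P = 0 (P = 5 - 5 = 0)
T(U) = 2
Q(C) = 1/2 (Q(C) = (C + 0)/(C + C) = C/((2*C)) = C*(1/(2*C)) = 1/2)
Q(T(0))*f(-3) + 139 = (1/2)*12 + 139 = 6 + 139 = 145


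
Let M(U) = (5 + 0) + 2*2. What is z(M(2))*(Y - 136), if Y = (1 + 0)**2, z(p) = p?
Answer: -1215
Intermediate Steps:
M(U) = 9 (M(U) = 5 + 4 = 9)
Y = 1 (Y = 1**2 = 1)
z(M(2))*(Y - 136) = 9*(1 - 136) = 9*(-135) = -1215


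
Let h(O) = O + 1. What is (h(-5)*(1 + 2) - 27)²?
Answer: 1521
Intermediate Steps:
h(O) = 1 + O
(h(-5)*(1 + 2) - 27)² = ((1 - 5)*(1 + 2) - 27)² = (-4*3 - 27)² = (-12 - 27)² = (-39)² = 1521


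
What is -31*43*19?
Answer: -25327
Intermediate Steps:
-31*43*19 = -1333*19 = -25327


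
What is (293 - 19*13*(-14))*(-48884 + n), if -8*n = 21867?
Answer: -1548934189/8 ≈ -1.9362e+8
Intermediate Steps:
n = -21867/8 (n = -⅛*21867 = -21867/8 ≈ -2733.4)
(293 - 19*13*(-14))*(-48884 + n) = (293 - 19*13*(-14))*(-48884 - 21867/8) = (293 - 247*(-14))*(-412939/8) = (293 + 3458)*(-412939/8) = 3751*(-412939/8) = -1548934189/8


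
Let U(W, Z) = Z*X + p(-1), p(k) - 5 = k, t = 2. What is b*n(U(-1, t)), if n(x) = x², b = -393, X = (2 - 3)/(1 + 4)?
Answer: -127332/25 ≈ -5093.3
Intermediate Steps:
X = -⅕ (X = -1/5 = -1*⅕ = -⅕ ≈ -0.20000)
p(k) = 5 + k
U(W, Z) = 4 - Z/5 (U(W, Z) = Z*(-⅕) + (5 - 1) = -Z/5 + 4 = 4 - Z/5)
b*n(U(-1, t)) = -393*(4 - ⅕*2)² = -393*(4 - ⅖)² = -393*(18/5)² = -393*324/25 = -127332/25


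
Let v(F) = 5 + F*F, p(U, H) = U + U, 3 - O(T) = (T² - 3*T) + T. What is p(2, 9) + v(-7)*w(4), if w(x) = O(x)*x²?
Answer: -4316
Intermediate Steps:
O(T) = 3 - T² + 2*T (O(T) = 3 - ((T² - 3*T) + T) = 3 - (T² - 2*T) = 3 + (-T² + 2*T) = 3 - T² + 2*T)
p(U, H) = 2*U
w(x) = x²*(3 - x² + 2*x) (w(x) = (3 - x² + 2*x)*x² = x²*(3 - x² + 2*x))
v(F) = 5 + F²
p(2, 9) + v(-7)*w(4) = 2*2 + (5 + (-7)²)*(4²*(3 - 1*4² + 2*4)) = 4 + (5 + 49)*(16*(3 - 1*16 + 8)) = 4 + 54*(16*(3 - 16 + 8)) = 4 + 54*(16*(-5)) = 4 + 54*(-80) = 4 - 4320 = -4316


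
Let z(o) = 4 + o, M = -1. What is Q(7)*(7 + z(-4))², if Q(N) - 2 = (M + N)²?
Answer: 1862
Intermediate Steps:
Q(N) = 2 + (-1 + N)²
Q(7)*(7 + z(-4))² = (2 + (-1 + 7)²)*(7 + (4 - 4))² = (2 + 6²)*(7 + 0)² = (2 + 36)*7² = 38*49 = 1862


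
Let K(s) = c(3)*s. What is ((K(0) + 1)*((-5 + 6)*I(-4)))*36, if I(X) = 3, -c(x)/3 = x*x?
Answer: 108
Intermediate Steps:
c(x) = -3*x**2 (c(x) = -3*x*x = -3*x**2)
K(s) = -27*s (K(s) = (-3*3**2)*s = (-3*9)*s = -27*s)
((K(0) + 1)*((-5 + 6)*I(-4)))*36 = ((-27*0 + 1)*((-5 + 6)*3))*36 = ((0 + 1)*(1*3))*36 = (1*3)*36 = 3*36 = 108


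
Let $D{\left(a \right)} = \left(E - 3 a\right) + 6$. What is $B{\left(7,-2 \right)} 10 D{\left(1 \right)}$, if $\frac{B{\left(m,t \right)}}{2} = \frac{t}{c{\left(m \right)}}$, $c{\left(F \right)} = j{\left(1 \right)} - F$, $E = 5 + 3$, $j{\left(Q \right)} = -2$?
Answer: $\frac{440}{9} \approx 48.889$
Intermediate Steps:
$E = 8$
$D{\left(a \right)} = 14 - 3 a$ ($D{\left(a \right)} = \left(8 - 3 a\right) + 6 = 14 - 3 a$)
$c{\left(F \right)} = -2 - F$
$B{\left(m,t \right)} = \frac{2 t}{-2 - m}$ ($B{\left(m,t \right)} = 2 \frac{t}{-2 - m} = \frac{2 t}{-2 - m}$)
$B{\left(7,-2 \right)} 10 D{\left(1 \right)} = \left(-2\right) \left(-2\right) \frac{1}{2 + 7} \cdot 10 \left(14 - 3\right) = \left(-2\right) \left(-2\right) \frac{1}{9} \cdot 10 \left(14 - 3\right) = \left(-2\right) \left(-2\right) \frac{1}{9} \cdot 10 \cdot 11 = \frac{4}{9} \cdot 10 \cdot 11 = \frac{40}{9} \cdot 11 = \frac{440}{9}$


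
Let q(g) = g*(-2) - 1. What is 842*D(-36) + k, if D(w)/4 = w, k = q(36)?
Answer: -121321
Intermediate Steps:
q(g) = -1 - 2*g (q(g) = -2*g - 1 = -1 - 2*g)
k = -73 (k = -1 - 2*36 = -1 - 72 = -73)
D(w) = 4*w
842*D(-36) + k = 842*(4*(-36)) - 73 = 842*(-144) - 73 = -121248 - 73 = -121321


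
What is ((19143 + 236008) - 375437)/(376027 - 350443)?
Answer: -60143/12792 ≈ -4.7016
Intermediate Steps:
((19143 + 236008) - 375437)/(376027 - 350443) = (255151 - 375437)/25584 = -120286*1/25584 = -60143/12792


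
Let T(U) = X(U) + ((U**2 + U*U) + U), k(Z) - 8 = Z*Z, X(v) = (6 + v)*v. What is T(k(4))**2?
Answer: 3594816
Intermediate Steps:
X(v) = v*(6 + v)
k(Z) = 8 + Z**2 (k(Z) = 8 + Z*Z = 8 + Z**2)
T(U) = U + 2*U**2 + U*(6 + U) (T(U) = U*(6 + U) + ((U**2 + U*U) + U) = U*(6 + U) + ((U**2 + U**2) + U) = U*(6 + U) + (2*U**2 + U) = U*(6 + U) + (U + 2*U**2) = U + 2*U**2 + U*(6 + U))
T(k(4))**2 = ((8 + 4**2)*(7 + 3*(8 + 4**2)))**2 = ((8 + 16)*(7 + 3*(8 + 16)))**2 = (24*(7 + 3*24))**2 = (24*(7 + 72))**2 = (24*79)**2 = 1896**2 = 3594816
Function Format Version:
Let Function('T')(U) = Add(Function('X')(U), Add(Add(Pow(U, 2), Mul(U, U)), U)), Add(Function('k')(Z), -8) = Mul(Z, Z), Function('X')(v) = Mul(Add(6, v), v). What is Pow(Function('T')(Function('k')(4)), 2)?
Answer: 3594816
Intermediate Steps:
Function('X')(v) = Mul(v, Add(6, v))
Function('k')(Z) = Add(8, Pow(Z, 2)) (Function('k')(Z) = Add(8, Mul(Z, Z)) = Add(8, Pow(Z, 2)))
Function('T')(U) = Add(U, Mul(2, Pow(U, 2)), Mul(U, Add(6, U))) (Function('T')(U) = Add(Mul(U, Add(6, U)), Add(Add(Pow(U, 2), Mul(U, U)), U)) = Add(Mul(U, Add(6, U)), Add(Add(Pow(U, 2), Pow(U, 2)), U)) = Add(Mul(U, Add(6, U)), Add(Mul(2, Pow(U, 2)), U)) = Add(Mul(U, Add(6, U)), Add(U, Mul(2, Pow(U, 2)))) = Add(U, Mul(2, Pow(U, 2)), Mul(U, Add(6, U))))
Pow(Function('T')(Function('k')(4)), 2) = Pow(Mul(Add(8, Pow(4, 2)), Add(7, Mul(3, Add(8, Pow(4, 2))))), 2) = Pow(Mul(Add(8, 16), Add(7, Mul(3, Add(8, 16)))), 2) = Pow(Mul(24, Add(7, Mul(3, 24))), 2) = Pow(Mul(24, Add(7, 72)), 2) = Pow(Mul(24, 79), 2) = Pow(1896, 2) = 3594816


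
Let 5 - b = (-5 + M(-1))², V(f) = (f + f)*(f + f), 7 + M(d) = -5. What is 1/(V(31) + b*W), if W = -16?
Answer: 1/8388 ≈ 0.00011922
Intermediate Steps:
M(d) = -12 (M(d) = -7 - 5 = -12)
V(f) = 4*f² (V(f) = (2*f)*(2*f) = 4*f²)
b = -284 (b = 5 - (-5 - 12)² = 5 - 1*(-17)² = 5 - 1*289 = 5 - 289 = -284)
1/(V(31) + b*W) = 1/(4*31² - 284*(-16)) = 1/(4*961 + 4544) = 1/(3844 + 4544) = 1/8388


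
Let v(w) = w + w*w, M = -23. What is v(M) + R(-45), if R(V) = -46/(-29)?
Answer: 14720/29 ≈ 507.59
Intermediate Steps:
R(V) = 46/29 (R(V) = -46*(-1/29) = 46/29)
v(w) = w + w**2
v(M) + R(-45) = -23*(1 - 23) + 46/29 = -23*(-22) + 46/29 = 506 + 46/29 = 14720/29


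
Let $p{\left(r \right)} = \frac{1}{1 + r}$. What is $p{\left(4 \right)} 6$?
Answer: $\frac{6}{5} \approx 1.2$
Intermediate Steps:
$p{\left(4 \right)} 6 = \frac{1}{1 + 4} \cdot 6 = \frac{1}{5} \cdot 6 = \frac{6}{5}$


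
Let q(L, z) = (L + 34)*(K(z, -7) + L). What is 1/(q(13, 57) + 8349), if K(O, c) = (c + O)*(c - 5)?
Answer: -1/19240 ≈ -5.1975e-5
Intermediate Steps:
K(O, c) = (-5 + c)*(O + c) (K(O, c) = (O + c)*(-5 + c) = (-5 + c)*(O + c))
q(L, z) = (34 + L)*(84 + L - 12*z) (q(L, z) = (L + 34)*(((-7)² - 5*z - 5*(-7) + z*(-7)) + L) = (34 + L)*((49 - 5*z + 35 - 7*z) + L) = (34 + L)*((84 - 12*z) + L) = (34 + L)*(84 + L - 12*z))
1/(q(13, 57) + 8349) = 1/((2856 + 13² - 408*57 + 118*13 - 12*13*57) + 8349) = 1/((2856 + 169 - 23256 + 1534 - 8892) + 8349) = 1/(-27589 + 8349) = 1/(-19240) = -1/19240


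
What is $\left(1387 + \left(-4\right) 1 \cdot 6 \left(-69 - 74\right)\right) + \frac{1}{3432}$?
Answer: $\frac{16538809}{3432} \approx 4819.0$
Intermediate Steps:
$\left(1387 + \left(-4\right) 1 \cdot 6 \left(-69 - 74\right)\right) + \frac{1}{3432} = \left(1387 + \left(-4\right) 6 \left(-143\right)\right) + \frac{1}{3432} = \left(1387 - -3432\right) + \frac{1}{3432} = \left(1387 + 3432\right) + \frac{1}{3432} = 4819 + \frac{1}{3432} = \frac{16538809}{3432}$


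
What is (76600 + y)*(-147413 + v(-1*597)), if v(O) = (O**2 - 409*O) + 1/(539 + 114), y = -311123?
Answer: -69399895596234/653 ≈ -1.0628e+11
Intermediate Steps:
v(O) = 1/653 + O**2 - 409*O (v(O) = (O**2 - 409*O) + 1/653 = 1/653 + O**2 - 409*O)
(76600 + y)*(-147413 + v(-1*597)) = (76600 - 311123)*(-147413 + (1/653 + (-1*597)**2 - (-409)*597)) = -234523*(-147413 + (1/653 + (-597)**2 - 409*(-597))) = -234523*(-147413 + (1/653 + 356409 + 244173)) = -234523*(-147413 + 392180047/653) = -234523*295919358/653 = -69399895596234/653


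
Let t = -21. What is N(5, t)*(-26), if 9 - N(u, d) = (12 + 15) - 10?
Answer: 208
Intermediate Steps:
N(u, d) = -8 (N(u, d) = 9 - ((12 + 15) - 10) = 9 - (27 - 10) = 9 - 1*17 = 9 - 17 = -8)
N(5, t)*(-26) = -8*(-26) = 208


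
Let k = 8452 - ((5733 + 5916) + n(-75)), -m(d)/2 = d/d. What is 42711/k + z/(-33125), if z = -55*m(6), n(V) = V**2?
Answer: -283154459/58445750 ≈ -4.8447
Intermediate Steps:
m(d) = -2 (m(d) = -2*d/d = -2*1 = -2)
k = -8822 (k = 8452 - ((5733 + 5916) + (-75)**2) = 8452 - (11649 + 5625) = 8452 - 1*17274 = 8452 - 17274 = -8822)
z = 110 (z = -55*(-2) = 110)
42711/k + z/(-33125) = 42711/(-8822) + 110/(-33125) = 42711*(-1/8822) + 110*(-1/33125) = -42711/8822 - 22/6625 = -283154459/58445750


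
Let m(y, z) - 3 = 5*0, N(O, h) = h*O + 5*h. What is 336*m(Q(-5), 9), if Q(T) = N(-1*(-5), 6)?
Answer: 1008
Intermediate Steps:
N(O, h) = 5*h + O*h (N(O, h) = O*h + 5*h = 5*h + O*h)
Q(T) = 60 (Q(T) = 6*(5 - 1*(-5)) = 6*(5 + 5) = 6*10 = 60)
m(y, z) = 3 (m(y, z) = 3 + 5*0 = 3 + 0 = 3)
336*m(Q(-5), 9) = 336*3 = 1008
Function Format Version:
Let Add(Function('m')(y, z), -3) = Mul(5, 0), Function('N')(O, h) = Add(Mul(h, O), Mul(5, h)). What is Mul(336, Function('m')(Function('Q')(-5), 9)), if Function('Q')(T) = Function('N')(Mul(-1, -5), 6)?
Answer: 1008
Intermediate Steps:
Function('N')(O, h) = Add(Mul(5, h), Mul(O, h)) (Function('N')(O, h) = Add(Mul(O, h), Mul(5, h)) = Add(Mul(5, h), Mul(O, h)))
Function('Q')(T) = 60 (Function('Q')(T) = Mul(6, Add(5, Mul(-1, -5))) = Mul(6, Add(5, 5)) = Mul(6, 10) = 60)
Function('m')(y, z) = 3 (Function('m')(y, z) = Add(3, Mul(5, 0)) = Add(3, 0) = 3)
Mul(336, Function('m')(Function('Q')(-5), 9)) = Mul(336, 3) = 1008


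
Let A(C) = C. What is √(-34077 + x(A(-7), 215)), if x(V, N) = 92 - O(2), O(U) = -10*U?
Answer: I*√33965 ≈ 184.3*I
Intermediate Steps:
x(V, N) = 112 (x(V, N) = 92 - (-10)*2 = 92 - 1*(-20) = 92 + 20 = 112)
√(-34077 + x(A(-7), 215)) = √(-34077 + 112) = √(-33965) = I*√33965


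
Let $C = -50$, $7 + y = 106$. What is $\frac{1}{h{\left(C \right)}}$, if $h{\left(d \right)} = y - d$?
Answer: $\frac{1}{149} \approx 0.0067114$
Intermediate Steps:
$y = 99$ ($y = -7 + 106 = 99$)
$h{\left(d \right)} = 99 - d$
$\frac{1}{h{\left(C \right)}} = \frac{1}{99 - -50} = \frac{1}{99 + 50} = \frac{1}{149}$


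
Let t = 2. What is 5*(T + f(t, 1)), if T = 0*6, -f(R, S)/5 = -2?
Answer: 50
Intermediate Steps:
f(R, S) = 10 (f(R, S) = -5*(-2) = 10)
T = 0
5*(T + f(t, 1)) = 5*(0 + 10) = 5*10 = 50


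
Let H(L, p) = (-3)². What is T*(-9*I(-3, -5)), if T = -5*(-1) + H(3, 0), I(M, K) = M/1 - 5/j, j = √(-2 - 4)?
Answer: 378 - 105*I*√6 ≈ 378.0 - 257.2*I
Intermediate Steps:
H(L, p) = 9
j = I*√6 (j = √(-6) = I*√6 ≈ 2.4495*I)
I(M, K) = M + 5*I*√6/6 (I(M, K) = M/1 - 5*(-I*√6/6) = M*1 - (-5)*I*√6/6 = M + 5*I*√6/6)
T = 14 (T = -5*(-1) + 9 = 5 + 9 = 14)
T*(-9*I(-3, -5)) = 14*(-9*(-3 + 5*I*√6/6)) = 14*(27 - 15*I*√6/2) = 378 - 105*I*√6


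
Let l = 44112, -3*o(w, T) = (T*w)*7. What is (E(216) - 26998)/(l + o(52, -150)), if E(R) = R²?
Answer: 9829/31156 ≈ 0.31548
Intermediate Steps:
o(w, T) = -7*T*w/3 (o(w, T) = -T*w*7/3 = -7*T*w/3)
(E(216) - 26998)/(l + o(52, -150)) = (216² - 26998)/(44112 - 7/3*(-150)*52) = (46656 - 26998)/(44112 + 18200) = 19658/62312 = 19658*(1/62312) = 9829/31156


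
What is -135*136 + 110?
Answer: -18250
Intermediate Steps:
-135*136 + 110 = -18360 + 110 = -18250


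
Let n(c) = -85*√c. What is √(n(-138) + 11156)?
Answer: √(11156 - 85*I*√138) ≈ 105.73 - 4.7222*I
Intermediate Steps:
√(n(-138) + 11156) = √(-85*I*√138 + 11156) = √(11156 - 85*I*√138)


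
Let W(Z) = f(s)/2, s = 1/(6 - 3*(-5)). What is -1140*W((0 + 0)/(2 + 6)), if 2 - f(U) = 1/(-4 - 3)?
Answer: -8550/7 ≈ -1221.4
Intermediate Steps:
s = 1/21 (s = 1/(6 + 15) = 1/21 ≈ 0.047619)
f(U) = 15/7 (f(U) = 2 - 1/(-4 - 3) = 2 - 1/(-7) = 2 - 1*(-1/7) = 2 + 1/7 = 15/7)
W(Z) = 15/14 (W(Z) = (15/7)/2 = (15/7)*(1/2) = 15/14)
-1140*W((0 + 0)/(2 + 6)) = -1140*15/14 = -8550/7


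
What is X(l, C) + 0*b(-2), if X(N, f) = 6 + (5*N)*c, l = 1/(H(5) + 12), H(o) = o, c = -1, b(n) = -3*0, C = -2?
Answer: 97/17 ≈ 5.7059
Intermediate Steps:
b(n) = 0
l = 1/17 (l = 1/(5 + 12) = 1/17 ≈ 0.058824)
X(N, f) = 6 - 5*N (X(N, f) = 6 + (5*N)*(-1) = 6 - 5*N)
X(l, C) + 0*b(-2) = (6 - 5*1/17) + 0*0 = (6 - 5/17) + 0 = 97/17 + 0 = 97/17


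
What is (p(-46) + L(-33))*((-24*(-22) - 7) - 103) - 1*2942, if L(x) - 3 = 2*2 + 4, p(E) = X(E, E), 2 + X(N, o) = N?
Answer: -18408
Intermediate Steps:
X(N, o) = -2 + N
p(E) = -2 + E
L(x) = 11 (L(x) = 3 + (2*2 + 4) = 3 + (4 + 4) = 3 + 8 = 11)
(p(-46) + L(-33))*((-24*(-22) - 7) - 103) - 1*2942 = ((-2 - 46) + 11)*((-24*(-22) - 7) - 103) - 1*2942 = (-48 + 11)*((528 - 7) - 103) - 2942 = -37*(521 - 103) - 2942 = -37*418 - 2942 = -15466 - 2942 = -18408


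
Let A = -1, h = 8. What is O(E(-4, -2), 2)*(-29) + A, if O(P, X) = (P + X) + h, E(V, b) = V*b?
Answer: -523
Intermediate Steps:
O(P, X) = 8 + P + X (O(P, X) = (P + X) + 8 = 8 + P + X)
O(E(-4, -2), 2)*(-29) + A = (8 - 4*(-2) + 2)*(-29) - 1 = (8 + 8 + 2)*(-29) - 1 = 18*(-29) - 1 = -522 - 1 = -523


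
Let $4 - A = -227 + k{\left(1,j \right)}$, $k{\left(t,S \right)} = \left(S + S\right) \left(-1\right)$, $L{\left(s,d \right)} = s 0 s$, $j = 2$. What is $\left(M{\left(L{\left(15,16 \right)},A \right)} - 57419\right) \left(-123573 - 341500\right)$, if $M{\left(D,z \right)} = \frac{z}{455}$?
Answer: $\frac{347149222998}{13} \approx 2.6704 \cdot 10^{10}$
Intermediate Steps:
$L{\left(s,d \right)} = 0$ ($L{\left(s,d \right)} = 0 s = 0$)
$k{\left(t,S \right)} = - 2 S$ ($k{\left(t,S \right)} = 2 S \left(-1\right) = - 2 S$)
$A = 235$ ($A = 4 - \left(-227 - 4\right) = 4 - -231 = 4 + 231 = 235$)
$M{\left(D,z \right)} = \frac{z}{455}$ ($M{\left(D,z \right)} = z \frac{1}{455} = \frac{z}{455}$)
$\left(M{\left(L{\left(15,16 \right)},A \right)} - 57419\right) \left(-123573 - 341500\right) = \left(\frac{1}{455} \cdot 235 - 57419\right) \left(-123573 - 341500\right) = \left(\frac{47}{91} - 57419\right) \left(-465073\right) = \left(- \frac{5225082}{91}\right) \left(-465073\right) = \frac{347149222998}{13}$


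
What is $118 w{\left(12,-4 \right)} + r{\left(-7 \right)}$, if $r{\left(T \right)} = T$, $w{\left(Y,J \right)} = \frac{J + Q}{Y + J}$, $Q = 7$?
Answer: $\frac{149}{4} \approx 37.25$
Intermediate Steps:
$w{\left(Y,J \right)} = \frac{7 + J}{J + Y}$ ($w{\left(Y,J \right)} = \frac{J + 7}{Y + J} = \frac{7 + J}{J + Y}$)
$118 w{\left(12,-4 \right)} + r{\left(-7 \right)} = 118 \frac{7 - 4}{-4 + 12} - 7 = 118 \cdot \frac{1}{8} \cdot 3 - 7 = 118 \cdot \frac{3}{8} - 7 = \frac{177}{4} - 7 = \frac{149}{4}$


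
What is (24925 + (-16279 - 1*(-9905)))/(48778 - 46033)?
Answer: 18551/2745 ≈ 6.7581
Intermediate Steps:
(24925 + (-16279 - 1*(-9905)))/(48778 - 46033) = (24925 + (-16279 + 9905))/2745 = (24925 - 6374)*(1/2745) = 18551*(1/2745) = 18551/2745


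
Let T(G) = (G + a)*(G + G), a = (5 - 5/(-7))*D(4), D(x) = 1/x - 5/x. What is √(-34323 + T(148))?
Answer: √381885/7 ≈ 88.281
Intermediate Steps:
D(x) = -4/x (D(x) = 1/x - 5/x = -4/x)
a = -40/7 (a = (5 - 5/(-7))*(-4/4) = (5 - 5*(-⅐))*(-4*¼) = (5 + 5/7)*(-1) = (40/7)*(-1) = -40/7 ≈ -5.7143)
T(G) = 2*G*(-40/7 + G) (T(G) = (G - 40/7)*(G + G) = (-40/7 + G)*(2*G) = 2*G*(-40/7 + G))
√(-34323 + T(148)) = √(-34323 + (2/7)*148*(-40 + 7*148)) = √(-34323 + (2/7)*148*(-40 + 1036)) = √(-34323 + (2/7)*148*996) = √(-34323 + 294816/7) = √(54555/7) = √381885/7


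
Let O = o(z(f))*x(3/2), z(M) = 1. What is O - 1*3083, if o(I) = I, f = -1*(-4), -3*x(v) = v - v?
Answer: -3083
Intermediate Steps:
x(v) = 0 (x(v) = -(v - v)/3 = -⅓*0 = 0)
f = 4
O = 0 (O = 1*0 = 0)
O - 1*3083 = 0 - 1*3083 = 0 - 3083 = -3083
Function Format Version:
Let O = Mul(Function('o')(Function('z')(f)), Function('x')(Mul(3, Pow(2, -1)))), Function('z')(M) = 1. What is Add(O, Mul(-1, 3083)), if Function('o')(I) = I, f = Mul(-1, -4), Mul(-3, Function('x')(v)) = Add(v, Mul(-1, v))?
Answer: -3083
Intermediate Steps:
Function('x')(v) = 0 (Function('x')(v) = Mul(Rational(-1, 3), Add(v, Mul(-1, v))) = Mul(Rational(-1, 3), 0) = 0)
f = 4
O = 0 (O = Mul(1, 0) = 0)
Add(O, Mul(-1, 3083)) = Add(0, Mul(-1, 3083)) = Add(0, -3083) = -3083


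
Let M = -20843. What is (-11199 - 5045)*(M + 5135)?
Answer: 255160752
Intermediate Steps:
(-11199 - 5045)*(M + 5135) = (-11199 - 5045)*(-20843 + 5135) = -16244*(-15708) = 255160752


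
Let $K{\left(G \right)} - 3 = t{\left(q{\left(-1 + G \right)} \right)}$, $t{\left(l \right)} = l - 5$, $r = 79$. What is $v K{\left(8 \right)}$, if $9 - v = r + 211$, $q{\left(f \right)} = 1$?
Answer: $281$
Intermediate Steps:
$v = -281$ ($v = 9 - \left(79 + 211\right) = 9 - 290 = -281$)
$t{\left(l \right)} = -5 + l$ ($t{\left(l \right)} = l - 5 = -5 + l$)
$K{\left(G \right)} = -1$ ($K{\left(G \right)} = 3 + \left(-5 + 1\right) = 3 - 4 = -1$)
$v K{\left(8 \right)} = \left(-281\right) \left(-1\right) = 281$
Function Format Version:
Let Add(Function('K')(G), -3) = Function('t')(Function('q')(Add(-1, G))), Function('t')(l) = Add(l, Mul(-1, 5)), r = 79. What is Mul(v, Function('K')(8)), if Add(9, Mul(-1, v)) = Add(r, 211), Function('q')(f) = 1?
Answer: 281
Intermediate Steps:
v = -281 (v = Add(9, Mul(-1, Add(79, 211))) = Add(9, Mul(-1, 290)) = Add(9, -290) = -281)
Function('t')(l) = Add(-5, l) (Function('t')(l) = Add(l, -5) = Add(-5, l))
Function('K')(G) = -1 (Function('K')(G) = Add(3, Add(-5, 1)) = Add(3, -4) = -1)
Mul(v, Function('K')(8)) = Mul(-281, -1) = 281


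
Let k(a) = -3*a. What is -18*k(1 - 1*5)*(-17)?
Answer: 3672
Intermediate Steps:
-18*k(1 - 1*5)*(-17) = -(-54)*(1 - 1*5)*(-17) = -(-54)*(1 - 5)*(-17) = -(-54)*(-4)*(-17) = -18*12*(-17) = -216*(-17) = 3672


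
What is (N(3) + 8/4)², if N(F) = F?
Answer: 25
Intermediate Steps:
(N(3) + 8/4)² = (3 + 8/4)² = (3 + 8*(¼))² = (3 + 2)² = 5² = 25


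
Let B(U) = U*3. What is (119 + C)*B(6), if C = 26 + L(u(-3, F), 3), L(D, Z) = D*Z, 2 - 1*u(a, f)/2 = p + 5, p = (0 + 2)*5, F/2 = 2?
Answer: 1206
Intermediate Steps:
F = 4 (F = 2*2 = 4)
p = 10 (p = 2*5 = 10)
u(a, f) = -26 (u(a, f) = 4 - 2*(10 + 5) = 4 - 2*15 = 4 - 30 = -26)
B(U) = 3*U
C = -52 (C = 26 - 26*3 = 26 - 78 = -52)
(119 + C)*B(6) = (119 - 52)*(3*6) = 67*18 = 1206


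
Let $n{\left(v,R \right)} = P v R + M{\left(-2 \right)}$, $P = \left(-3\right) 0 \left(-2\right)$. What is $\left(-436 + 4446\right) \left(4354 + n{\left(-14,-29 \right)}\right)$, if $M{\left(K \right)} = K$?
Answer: $17451520$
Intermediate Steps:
$P = 0$ ($P = 0 \left(-2\right) = 0$)
$n{\left(v,R \right)} = -2$ ($n{\left(v,R \right)} = 0 v R - 2 = 0 R - 2 = 0 - 2 = -2$)
$\left(-436 + 4446\right) \left(4354 + n{\left(-14,-29 \right)}\right) = \left(-436 + 4446\right) \left(4354 - 2\right) = 4010 \cdot 4352 = 17451520$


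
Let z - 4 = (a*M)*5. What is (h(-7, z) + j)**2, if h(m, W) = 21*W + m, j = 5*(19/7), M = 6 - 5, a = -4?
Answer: 5317636/49 ≈ 1.0852e+5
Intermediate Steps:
M = 1
z = -16 (z = 4 - 4*1*5 = 4 - 4*5 = 4 - 20 = -16)
j = 95/7 (j = 5*(19*(1/7)) = 5*(19/7) = 95/7 ≈ 13.571)
h(m, W) = m + 21*W
(h(-7, z) + j)**2 = ((-7 + 21*(-16)) + 95/7)**2 = ((-7 - 336) + 95/7)**2 = (-343 + 95/7)**2 = (-2306/7)**2 = 5317636/49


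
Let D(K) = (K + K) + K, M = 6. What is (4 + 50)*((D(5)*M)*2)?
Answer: 9720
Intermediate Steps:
D(K) = 3*K (D(K) = 2*K + K = 3*K)
(4 + 50)*((D(5)*M)*2) = (4 + 50)*(((3*5)*6)*2) = 54*((15*6)*2) = 54*(90*2) = 54*180 = 9720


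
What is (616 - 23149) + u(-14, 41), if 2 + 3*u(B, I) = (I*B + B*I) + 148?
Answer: -22867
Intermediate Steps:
u(B, I) = 146/3 + 2*B*I/3 (u(B, I) = -⅔ + ((I*B + B*I) + 148)/3 = -⅔ + ((B*I + B*I) + 148)/3 = -⅔ + (2*B*I + 148)/3 = -⅔ + (148 + 2*B*I)/3 = -⅔ + (148/3 + 2*B*I/3) = 146/3 + 2*B*I/3)
(616 - 23149) + u(-14, 41) = (616 - 23149) + (146/3 + (⅔)*(-14)*41) = -22533 + (146/3 - 1148/3) = -22533 - 334 = -22867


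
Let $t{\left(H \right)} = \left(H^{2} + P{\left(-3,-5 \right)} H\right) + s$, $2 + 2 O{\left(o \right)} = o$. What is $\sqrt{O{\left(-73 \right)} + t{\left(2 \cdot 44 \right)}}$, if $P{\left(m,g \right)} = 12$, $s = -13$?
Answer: $\frac{\sqrt{34998}}{2} \approx 93.539$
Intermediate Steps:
$O{\left(o \right)} = -1 + \frac{o}{2}$
$t{\left(H \right)} = -13 + H^{2} + 12 H$ ($t{\left(H \right)} = \left(H^{2} + 12 H\right) - 13 = -13 + H^{2} + 12 H$)
$\sqrt{O{\left(-73 \right)} + t{\left(2 \cdot 44 \right)}} = \sqrt{\left(-1 + \frac{1}{2} \left(-73\right)\right) + \left(-13 + \left(2 \cdot 44\right)^{2} + 12 \cdot 2 \cdot 44\right)} = \sqrt{\left(-1 - \frac{73}{2}\right) + \left(-13 + 88^{2} + 12 \cdot 88\right)} = \sqrt{- \frac{75}{2} + \left(-13 + 7744 + 1056\right)} = \sqrt{- \frac{75}{2} + 8787} = \sqrt{\frac{17499}{2}} = \frac{\sqrt{34998}}{2}$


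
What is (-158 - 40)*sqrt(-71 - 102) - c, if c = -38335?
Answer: 38335 - 198*I*sqrt(173) ≈ 38335.0 - 2604.3*I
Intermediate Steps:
(-158 - 40)*sqrt(-71 - 102) - c = (-158 - 40)*sqrt(-71 - 102) - 1*(-38335) = -198*I*sqrt(173) + 38335 = 38335 - 198*I*sqrt(173)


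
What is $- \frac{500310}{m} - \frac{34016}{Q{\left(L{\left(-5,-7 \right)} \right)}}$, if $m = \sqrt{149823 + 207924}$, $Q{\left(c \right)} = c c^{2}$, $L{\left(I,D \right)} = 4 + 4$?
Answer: $- \frac{1063}{16} - \frac{166770 \sqrt{357747}}{119249} \approx -902.91$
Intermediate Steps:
$L{\left(I,D \right)} = 8$
$Q{\left(c \right)} = c^{3}$
$m = \sqrt{357747} \approx 598.12$
$- \frac{500310}{m} - \frac{34016}{Q{\left(L{\left(-5,-7 \right)} \right)}} = - \frac{500310}{\sqrt{357747}} - \frac{34016}{8^{3}} = - 500310 \frac{\sqrt{357747}}{357747} - \frac{34016}{512} = - \frac{166770 \sqrt{357747}}{119249} - \frac{1063}{16} = - \frac{1063}{16} - \frac{166770 \sqrt{357747}}{119249}$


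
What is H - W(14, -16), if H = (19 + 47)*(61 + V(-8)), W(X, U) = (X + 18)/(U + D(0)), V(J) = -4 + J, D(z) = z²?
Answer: 3236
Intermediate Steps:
W(X, U) = (18 + X)/U (W(X, U) = (X + 18)/(U + 0²) = (18 + X)/(U + 0) = (18 + X)/U)
H = 3234 (H = (19 + 47)*(61 + (-4 - 8)) = 66*(61 - 12) = 66*49 = 3234)
H - W(14, -16) = 3234 - (18 + 14)/(-16) = 3234 - (-1)*32/16 = 3234 - 1*(-2) = 3234 + 2 = 3236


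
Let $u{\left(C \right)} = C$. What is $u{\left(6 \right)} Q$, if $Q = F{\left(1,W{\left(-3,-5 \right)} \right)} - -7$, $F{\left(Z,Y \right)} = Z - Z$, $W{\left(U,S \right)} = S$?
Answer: $42$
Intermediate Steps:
$F{\left(Z,Y \right)} = 0$
$Q = 7$ ($Q = 0 - -7 = 0 + 7 = 7$)
$u{\left(6 \right)} Q = 6 \cdot 7 = 42$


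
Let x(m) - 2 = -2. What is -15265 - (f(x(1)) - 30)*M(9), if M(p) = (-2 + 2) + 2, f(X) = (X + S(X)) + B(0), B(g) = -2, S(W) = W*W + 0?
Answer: -15201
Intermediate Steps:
S(W) = W² (S(W) = W² + 0 = W²)
x(m) = 0 (x(m) = 2 - 2 = 0)
f(X) = -2 + X + X² (f(X) = (X + X²) - 2 = -2 + X + X²)
M(p) = 2 (M(p) = 0 + 2 = 2)
-15265 - (f(x(1)) - 30)*M(9) = -15265 - ((-2 + 0 + 0²) - 30)*2 = -15265 - ((-2 + 0 + 0) - 30)*2 = -15265 - (-2 - 30)*2 = -15265 - (-32)*2 = -15265 - 1*(-64) = -15265 + 64 = -15201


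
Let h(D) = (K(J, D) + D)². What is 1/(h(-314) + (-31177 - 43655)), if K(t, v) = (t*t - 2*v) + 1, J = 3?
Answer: 1/30144 ≈ 3.3174e-5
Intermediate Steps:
K(t, v) = 1 + t² - 2*v (K(t, v) = (t² - 2*v) + 1 = 1 + t² - 2*v)
h(D) = (10 - D)² (h(D) = ((1 + 3² - 2*D) + D)² = ((1 + 9 - 2*D) + D)² = ((10 - 2*D) + D)² = (10 - D)²)
1/(h(-314) + (-31177 - 43655)) = 1/((10 - 1*(-314))² + (-31177 - 43655)) = 1/((10 + 314)² - 74832) = 1/(324² - 74832) = 1/(104976 - 74832) = 1/30144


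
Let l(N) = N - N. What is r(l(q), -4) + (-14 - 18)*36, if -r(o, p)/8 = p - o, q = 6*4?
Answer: -1120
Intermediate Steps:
q = 24
l(N) = 0
r(o, p) = -8*p + 8*o (r(o, p) = -8*(p - o) = -8*p + 8*o)
r(l(q), -4) + (-14 - 18)*36 = (-8*(-4) + 8*0) + (-14 - 18)*36 = (32 + 0) - 32*36 = 32 - 1152 = -1120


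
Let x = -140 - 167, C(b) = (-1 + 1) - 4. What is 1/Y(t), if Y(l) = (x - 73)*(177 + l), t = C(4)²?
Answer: -1/73340 ≈ -1.3635e-5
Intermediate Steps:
C(b) = -4 (C(b) = 0 - 4 = -4)
x = -307
t = 16 (t = (-4)² = 16)
Y(l) = -67260 - 380*l (Y(l) = (-307 - 73)*(177 + l) = -380*(177 + l) = -67260 - 380*l)
1/Y(t) = 1/(-67260 - 380*16) = 1/(-67260 - 6080) = 1/(-73340) = -1/73340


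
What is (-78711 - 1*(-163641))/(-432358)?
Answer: -42465/216179 ≈ -0.19643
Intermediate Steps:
(-78711 - 1*(-163641))/(-432358) = (-78711 + 163641)*(-1/432358) = 84930*(-1/432358) = -42465/216179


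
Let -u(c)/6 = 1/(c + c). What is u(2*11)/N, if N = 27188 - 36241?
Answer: 3/199166 ≈ 1.5063e-5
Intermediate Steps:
u(c) = -3/c (u(c) = -6/(c + c) = -6*1/(2*c) = -3/c)
N = -9053
u(2*11)/N = -3/(2*11)/(-9053) = -3/22*(-1/9053) = 3/199166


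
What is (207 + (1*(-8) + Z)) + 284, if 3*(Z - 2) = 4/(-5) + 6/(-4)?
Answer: 14527/30 ≈ 484.23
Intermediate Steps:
Z = 37/30 (Z = 2 + (4/(-5) + 6/(-4))/3 = 2 + (4*(-⅕) + 6*(-¼))/3 = 2 + (-⅘ - 3/2)/3 = 2 + (⅓)*(-23/10) = 2 - 23/30 = 37/30 ≈ 1.2333)
(207 + (1*(-8) + Z)) + 284 = (207 + (1*(-8) + 37/30)) + 284 = (207 + (-8 + 37/30)) + 284 = (207 - 203/30) + 284 = 6007/30 + 284 = 14527/30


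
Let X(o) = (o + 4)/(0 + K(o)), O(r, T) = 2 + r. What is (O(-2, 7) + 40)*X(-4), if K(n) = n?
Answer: 0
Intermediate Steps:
X(o) = (4 + o)/o (X(o) = (o + 4)/(0 + o) = (4 + o)/o)
(O(-2, 7) + 40)*X(-4) = ((2 - 2) + 40)*((4 - 4)/(-4)) = (0 + 40)*(-¼*0) = 40*0 = 0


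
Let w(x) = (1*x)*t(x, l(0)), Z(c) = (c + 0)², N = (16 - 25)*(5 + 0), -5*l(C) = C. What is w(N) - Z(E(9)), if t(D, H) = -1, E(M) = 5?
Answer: 20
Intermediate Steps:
l(C) = -C/5
N = -45 (N = -9*5 = -45)
Z(c) = c²
w(x) = -x (w(x) = (1*x)*(-1) = x*(-1) = -x)
w(N) - Z(E(9)) = -1*(-45) - 1*5² = 45 - 1*25 = 45 - 25 = 20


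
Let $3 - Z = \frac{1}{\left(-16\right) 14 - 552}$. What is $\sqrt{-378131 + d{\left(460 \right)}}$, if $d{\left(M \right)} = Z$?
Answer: $\frac{i \sqrt{56924901438}}{388} \approx 614.92 i$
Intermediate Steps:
$Z = \frac{2329}{776}$ ($Z = 3 - \frac{1}{\left(-16\right) 14 - 552} = 3 - \frac{1}{-224 - 552} = 3 - \frac{1}{-776} = 3 - - \frac{1}{776} = 3 + \frac{1}{776} = \frac{2329}{776} \approx 3.0013$)
$d{\left(M \right)} = \frac{2329}{776}$
$\sqrt{-378131 + d{\left(460 \right)}} = \sqrt{-378131 + \frac{2329}{776}} = \sqrt{- \frac{293427327}{776}} = \frac{i \sqrt{56924901438}}{388}$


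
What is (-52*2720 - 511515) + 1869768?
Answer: 1216813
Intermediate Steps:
(-52*2720 - 511515) + 1869768 = (-141440 - 511515) + 1869768 = -652955 + 1869768 = 1216813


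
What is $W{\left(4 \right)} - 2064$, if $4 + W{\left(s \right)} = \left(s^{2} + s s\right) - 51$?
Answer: $-2087$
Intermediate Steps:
$W{\left(s \right)} = -55 + 2 s^{2}$ ($W{\left(s \right)} = -4 - \left(51 - s^{2} - s s\right) = -4 + \left(\left(s^{2} + s^{2}\right) - 51\right) = -4 + \left(2 s^{2} - 51\right) = -4 + \left(-51 + 2 s^{2}\right) = -55 + 2 s^{2}$)
$W{\left(4 \right)} - 2064 = \left(-55 + 2 \cdot 4^{2}\right) - 2064 = \left(-55 + 2 \cdot 16\right) - 2064 = \left(-55 + 32\right) - 2064 = -23 - 2064 = -2087$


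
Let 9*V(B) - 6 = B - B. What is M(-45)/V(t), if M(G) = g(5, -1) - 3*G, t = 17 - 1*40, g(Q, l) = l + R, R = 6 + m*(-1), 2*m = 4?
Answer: 207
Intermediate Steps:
m = 2 (m = (½)*4 = 2)
R = 4 (R = 6 + 2*(-1) = 6 - 2 = 4)
g(Q, l) = 4 + l (g(Q, l) = l + 4 = 4 + l)
t = -23 (t = 17 - 40 = -23)
M(G) = 3 - 3*G (M(G) = (4 - 1) - 3*G = 3 - 3*G)
V(B) = ⅔ (V(B) = ⅔ + (B - B)/9 = ⅔ + (⅑)*0 = ⅔ + 0 = ⅔)
M(-45)/V(t) = (3 - 3*(-45))/(⅔) = (3 + 135)*(3/2) = 138*(3/2) = 207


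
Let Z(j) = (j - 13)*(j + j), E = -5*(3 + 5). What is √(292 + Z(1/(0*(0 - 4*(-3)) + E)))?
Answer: √468242/40 ≈ 17.107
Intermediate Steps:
E = -40 (E = -5*8 = -40)
Z(j) = 2*j*(-13 + j) (Z(j) = (-13 + j)*(2*j) = 2*j*(-13 + j))
√(292 + Z(1/(0*(0 - 4*(-3)) + E))) = √(292 + 2*(-13 + 1/(0*(0 - 4*(-3)) - 40))/(0*(0 - 4*(-3)) - 40)) = √(292 + 2*(-13 + 1/(0*(0 + 12) - 40))/(0*(0 + 12) - 40)) = √(292 + 2*(-13 + 1/(0*12 - 40))/(0*12 - 40)) = √(292 + 2*(-13 + 1/(0 - 40))/(0 - 40)) = √(292 + 2*(-13 + 1/(-40))/(-40)) = √(292 + 2*(-1/40)*(-13 - 1/40)) = √(292 + 2*(-1/40)*(-521/40)) = √(292 + 521/800) = √(234121/800) = √468242/40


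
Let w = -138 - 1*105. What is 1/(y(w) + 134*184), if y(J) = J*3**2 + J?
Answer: 1/22226 ≈ 4.4992e-5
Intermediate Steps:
w = -243 (w = -138 - 105 = -243)
y(J) = 10*J (y(J) = J*9 + J = 9*J + J = 10*J)
1/(y(w) + 134*184) = 1/(10*(-243) + 134*184) = 1/(-2430 + 24656) = 1/22226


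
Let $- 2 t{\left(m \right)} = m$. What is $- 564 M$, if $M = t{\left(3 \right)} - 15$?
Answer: $9306$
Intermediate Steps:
$t{\left(m \right)} = - \frac{m}{2}$
$M = - \frac{33}{2}$ ($M = \left(- \frac{1}{2}\right) 3 - 15 = - \frac{3}{2} - 15 = - \frac{33}{2} \approx -16.5$)
$- 564 M = \left(-564\right) \left(- \frac{33}{2}\right) = 9306$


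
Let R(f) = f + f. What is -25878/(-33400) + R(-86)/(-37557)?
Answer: 488822423/627201900 ≈ 0.77937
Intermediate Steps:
R(f) = 2*f
-25878/(-33400) + R(-86)/(-37557) = -25878/(-33400) + (2*(-86))/(-37557) = -25878*(-1/33400) - 172*(-1/37557) = 12939/16700 + 172/37557 = 488822423/627201900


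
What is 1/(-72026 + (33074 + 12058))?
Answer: -1/26894 ≈ -3.7183e-5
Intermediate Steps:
1/(-72026 + (33074 + 12058)) = 1/(-72026 + 45132) = 1/(-26894) = -1/26894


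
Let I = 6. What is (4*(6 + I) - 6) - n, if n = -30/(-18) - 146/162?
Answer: 3340/81 ≈ 41.235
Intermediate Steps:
n = 62/81 (n = -30*(-1/18) - 146*1/162 = 5/3 - 73/81 = 62/81 ≈ 0.76543)
(4*(6 + I) - 6) - n = (4*(6 + 6) - 6) - 1*62/81 = (4*12 - 6) - 62/81 = (48 - 6) - 62/81 = 42 - 62/81 = 3340/81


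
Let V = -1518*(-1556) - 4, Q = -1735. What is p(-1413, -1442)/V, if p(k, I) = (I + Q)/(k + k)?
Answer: 353/741669256 ≈ 4.7595e-7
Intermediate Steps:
p(k, I) = (-1735 + I)/(2*k) (p(k, I) = (I - 1735)/(k + k) = (-1735 + I)/((2*k)) = (-1735 + I)*(1/(2*k)) = (-1735 + I)/(2*k))
V = 2362004 (V = 2362008 - 4 = 2362004)
p(-1413, -1442)/V = ((½)*(-1735 - 1442)/(-1413))/2362004 = ((½)*(-1/1413)*(-3177))*(1/2362004) = (353/314)*(1/2362004) = 353/741669256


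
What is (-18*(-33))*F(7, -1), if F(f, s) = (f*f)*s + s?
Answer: -29700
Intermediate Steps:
F(f, s) = s + s*f**2 (F(f, s) = f**2*s + s = s*f**2 + s = s + s*f**2)
(-18*(-33))*F(7, -1) = (-18*(-33))*(-(1 + 7**2)) = 594*(-(1 + 49)) = 594*(-1*50) = 594*(-50) = -29700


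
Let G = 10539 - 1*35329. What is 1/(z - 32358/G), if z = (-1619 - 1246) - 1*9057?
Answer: -12395/147757011 ≈ -8.3888e-5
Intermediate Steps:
G = -24790 (G = 10539 - 35329 = -24790)
z = -11922 (z = -2865 - 9057 = -11922)
1/(z - 32358/G) = 1/(-11922 - 32358/(-24790)) = 1/(-11922 - 32358*(-1/24790)) = 1/(-11922 + 16179/12395) = 1/(-147757011/12395) = -12395/147757011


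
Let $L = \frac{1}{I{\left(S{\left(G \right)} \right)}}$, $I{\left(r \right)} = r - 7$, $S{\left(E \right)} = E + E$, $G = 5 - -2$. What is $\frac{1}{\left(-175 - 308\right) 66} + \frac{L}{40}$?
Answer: $\frac{2257}{637560} \approx 0.0035401$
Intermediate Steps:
$G = 7$ ($G = 5 + 2 = 7$)
$S{\left(E \right)} = 2 E$
$I{\left(r \right)} = -7 + r$
$L = \frac{1}{7}$ ($L = \frac{1}{-7 + 2 \cdot 7} = \frac{1}{-7 + 14} = \frac{1}{7} \approx 0.14286$)
$\frac{1}{\left(-175 - 308\right) 66} + \frac{L}{40} = \frac{1}{\left(-175 - 308\right) 66} + \frac{1}{7 \cdot 40} = \frac{1}{-483} \cdot \frac{1}{66} + \frac{1}{7} \cdot \frac{1}{40} = \left(- \frac{1}{483}\right) \frac{1}{66} + \frac{1}{280} = - \frac{1}{31878} + \frac{1}{280} = \frac{2257}{637560}$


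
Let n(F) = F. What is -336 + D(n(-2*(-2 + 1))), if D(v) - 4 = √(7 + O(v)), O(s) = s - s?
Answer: -332 + √7 ≈ -329.35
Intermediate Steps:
O(s) = 0
D(v) = 4 + √7 (D(v) = 4 + √(7 + 0) = 4 + √7)
-336 + D(n(-2*(-2 + 1))) = -336 + (4 + √7) = -332 + √7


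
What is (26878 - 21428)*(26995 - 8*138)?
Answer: 141105950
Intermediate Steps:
(26878 - 21428)*(26995 - 8*138) = 5450*(26995 - 1104) = 5450*25891 = 141105950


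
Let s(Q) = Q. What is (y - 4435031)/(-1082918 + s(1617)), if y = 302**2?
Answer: 4343827/1081301 ≈ 4.0172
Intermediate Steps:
y = 91204
(y - 4435031)/(-1082918 + s(1617)) = (91204 - 4435031)/(-1082918 + 1617) = -4343827/(-1081301) = -4343827*(-1/1081301) = 4343827/1081301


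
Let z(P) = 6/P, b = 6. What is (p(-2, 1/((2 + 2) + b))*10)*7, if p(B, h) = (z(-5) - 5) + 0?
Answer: -434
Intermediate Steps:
p(B, h) = -31/5 (p(B, h) = (6/(-5) - 5) + 0 = (6*(-1/5) - 5) + 0 = (-6/5 - 5) + 0 = -31/5 + 0 = -31/5)
(p(-2, 1/((2 + 2) + b))*10)*7 = -31/5*10*7 = -62*7 = -434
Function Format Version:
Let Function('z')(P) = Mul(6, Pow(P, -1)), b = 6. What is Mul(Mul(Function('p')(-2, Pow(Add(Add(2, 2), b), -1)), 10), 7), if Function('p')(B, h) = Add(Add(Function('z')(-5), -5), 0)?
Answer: -434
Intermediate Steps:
Function('p')(B, h) = Rational(-31, 5) (Function('p')(B, h) = Add(Add(Mul(6, Pow(-5, -1)), -5), 0) = Add(Add(Mul(6, Rational(-1, 5)), -5), 0) = Add(Add(Rational(-6, 5), -5), 0) = Add(Rational(-31, 5), 0) = Rational(-31, 5))
Mul(Mul(Function('p')(-2, Pow(Add(Add(2, 2), b), -1)), 10), 7) = Mul(Mul(Rational(-31, 5), 10), 7) = Mul(-62, 7) = -434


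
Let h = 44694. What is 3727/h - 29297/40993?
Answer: -1156619207/1832141142 ≈ -0.63129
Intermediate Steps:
3727/h - 29297/40993 = 3727/44694 - 29297/40993 = -1156619207/1832141142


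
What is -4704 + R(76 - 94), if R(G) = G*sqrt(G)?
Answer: -4704 - 54*I*sqrt(2) ≈ -4704.0 - 76.368*I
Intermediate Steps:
R(G) = G**(3/2)
-4704 + R(76 - 94) = -4704 + (76 - 94)**(3/2) = -4704 + (-18)**(3/2) = -4704 - 54*I*sqrt(2)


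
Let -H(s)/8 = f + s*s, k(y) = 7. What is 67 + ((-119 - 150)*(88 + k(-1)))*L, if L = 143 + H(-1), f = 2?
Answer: -3040978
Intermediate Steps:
H(s) = -16 - 8*s² (H(s) = -8*(2 + s*s) = -8*(2 + s²) = -16 - 8*s²)
L = 119 (L = 143 + (-16 - 8*(-1)²) = 143 + (-16 - 8*1) = 143 + (-16 - 8) = 143 - 24 = 119)
67 + ((-119 - 150)*(88 + k(-1)))*L = 67 + ((-119 - 150)*(88 + 7))*119 = 67 - 269*95*119 = 67 - 25555*119 = 67 - 3041045 = -3040978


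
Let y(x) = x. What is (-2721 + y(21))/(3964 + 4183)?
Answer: -2700/8147 ≈ -0.33141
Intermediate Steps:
(-2721 + y(21))/(3964 + 4183) = (-2721 + 21)/(3964 + 4183) = -2700/8147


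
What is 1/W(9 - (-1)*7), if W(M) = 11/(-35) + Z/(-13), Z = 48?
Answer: -455/1823 ≈ -0.24959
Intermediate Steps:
W(M) = -1823/455 (W(M) = 11/(-35) + 48/(-13) = 11*(-1/35) + 48*(-1/13) = -11/35 - 48/13 = -1823/455)
1/W(9 - (-1)*7) = 1/(-1823/455) = -455/1823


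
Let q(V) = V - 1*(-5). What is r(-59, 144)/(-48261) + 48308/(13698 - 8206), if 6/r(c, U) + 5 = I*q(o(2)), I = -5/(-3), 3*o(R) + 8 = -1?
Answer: 971421733/110437255 ≈ 8.7961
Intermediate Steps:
o(R) = -3 (o(R) = -8/3 + (⅓)*(-1) = -8/3 - ⅓ = -3)
q(V) = 5 + V (q(V) = V + 5 = 5 + V)
I = 5/3 (I = -5*(-⅓) = 5/3 ≈ 1.6667)
r(c, U) = -18/5 (r(c, U) = 6/(-5 + 5*(5 - 3)/3) = 6/(-5 + (5/3)*2) = 6/(-5 + 10/3) = 6/(-5/3) = 6*(-⅗) = -18/5)
r(-59, 144)/(-48261) + 48308/(13698 - 8206) = -18/5/(-48261) + 48308/(13698 - 8206) = -18/5*(-1/48261) + 48308/5492 = 6/80435 + 48308*(1/5492) = 6/80435 + 12077/1373 = 971421733/110437255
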